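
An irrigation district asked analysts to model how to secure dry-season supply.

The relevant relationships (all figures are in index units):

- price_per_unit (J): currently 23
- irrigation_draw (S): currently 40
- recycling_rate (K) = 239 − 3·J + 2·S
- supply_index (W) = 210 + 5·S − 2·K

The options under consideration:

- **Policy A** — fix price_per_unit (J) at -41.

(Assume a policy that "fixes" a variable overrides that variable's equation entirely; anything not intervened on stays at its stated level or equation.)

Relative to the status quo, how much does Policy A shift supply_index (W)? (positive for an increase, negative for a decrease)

Baseline:
  J = 23
  S = 40
  K = 239 − 3·23 + 2·40 = 250
  W = 210 + 5·40 − 2·250 = -90
Policy A (J := -41):
  J = -41
  S = 40
  K = 239 − 3·(-41) + 2·40 = 442
  W = 210 + 5·40 − 2·442 = -474
Change in W: -474 − (-90) = -384

-384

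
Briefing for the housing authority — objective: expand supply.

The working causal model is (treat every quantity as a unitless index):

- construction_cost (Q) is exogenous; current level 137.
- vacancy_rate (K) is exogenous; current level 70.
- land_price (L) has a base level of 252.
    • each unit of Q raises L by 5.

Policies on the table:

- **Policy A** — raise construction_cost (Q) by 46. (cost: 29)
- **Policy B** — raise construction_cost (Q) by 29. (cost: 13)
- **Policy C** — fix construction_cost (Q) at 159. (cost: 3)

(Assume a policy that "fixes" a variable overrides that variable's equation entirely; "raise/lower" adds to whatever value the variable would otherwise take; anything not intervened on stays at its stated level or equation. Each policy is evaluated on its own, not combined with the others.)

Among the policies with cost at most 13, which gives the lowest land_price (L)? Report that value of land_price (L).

1047

Policy B (Q + 29):
  Q = 137 + 29 = 166
  L = 252 + 5·166 = 1082
Policy C (Q := 159):
  Q = 159
  L = 252 + 5·159 = 1047
Comparing — Policy B: L=1082, Policy C: L=1047. Lowest is 1047 (Policy C).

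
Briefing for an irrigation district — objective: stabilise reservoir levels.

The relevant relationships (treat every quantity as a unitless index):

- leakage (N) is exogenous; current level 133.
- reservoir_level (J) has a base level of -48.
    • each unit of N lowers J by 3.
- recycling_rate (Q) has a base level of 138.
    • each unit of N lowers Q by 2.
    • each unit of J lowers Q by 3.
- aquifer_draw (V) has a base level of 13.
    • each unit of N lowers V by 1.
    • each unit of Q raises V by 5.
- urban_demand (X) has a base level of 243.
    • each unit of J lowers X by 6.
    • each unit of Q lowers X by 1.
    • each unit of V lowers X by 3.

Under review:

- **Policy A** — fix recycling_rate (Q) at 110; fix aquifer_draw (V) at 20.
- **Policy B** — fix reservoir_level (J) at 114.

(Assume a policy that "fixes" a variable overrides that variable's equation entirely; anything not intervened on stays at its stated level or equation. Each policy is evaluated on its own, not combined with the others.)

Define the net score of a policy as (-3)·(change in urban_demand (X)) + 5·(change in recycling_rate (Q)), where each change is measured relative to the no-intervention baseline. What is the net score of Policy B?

-79101

Baseline:
  N = 133
  J = -48 − 3·133 = -447
  Q = 138 − 2·133 − 3·(-447) = 1213
  V = 13 − 133 + 5·1213 = 5945
  X = 243 − 6·(-447) − 1213 − 3·5945 = -16123
Policy B (J := 114):
  N = 133
  J = 114
  Q = 138 − 2·133 − 3·114 = -470
  V = 13 − 133 + 5·(-470) = -2470
  X = 243 − 6·114 − (-470) − 3·(-2470) = 7439
ΔX = 7439 − (-16123) = 23562; ΔQ = -470 − 1213 = -1683
Score = (-3)·23562 + 5·(-1683) = -79101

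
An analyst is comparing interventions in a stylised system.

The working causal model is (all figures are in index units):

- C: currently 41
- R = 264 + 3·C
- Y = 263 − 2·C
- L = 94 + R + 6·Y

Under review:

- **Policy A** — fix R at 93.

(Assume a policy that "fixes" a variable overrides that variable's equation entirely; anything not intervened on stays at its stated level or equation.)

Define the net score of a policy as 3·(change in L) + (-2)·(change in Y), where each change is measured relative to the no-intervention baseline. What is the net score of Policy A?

Baseline:
  C = 41
  R = 264 + 3·41 = 387
  Y = 263 − 2·41 = 181
  L = 94 + 387 + 6·181 = 1567
Policy A (R := 93):
  C = 41
  R = 93
  Y = 263 − 2·41 = 181
  L = 94 + 93 + 6·181 = 1273
ΔL = 1273 − 1567 = -294; ΔY = 181 − 181 = 0
Score = 3·(-294) + (-2)·0 = -882

-882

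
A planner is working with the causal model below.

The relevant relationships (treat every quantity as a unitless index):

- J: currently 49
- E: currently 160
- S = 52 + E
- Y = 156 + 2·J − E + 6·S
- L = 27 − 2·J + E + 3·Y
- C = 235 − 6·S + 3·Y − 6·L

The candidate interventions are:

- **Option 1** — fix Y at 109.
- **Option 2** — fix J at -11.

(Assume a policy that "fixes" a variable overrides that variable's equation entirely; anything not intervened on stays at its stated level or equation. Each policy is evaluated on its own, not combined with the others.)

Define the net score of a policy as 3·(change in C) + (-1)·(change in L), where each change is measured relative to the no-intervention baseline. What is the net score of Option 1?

Baseline:
  J = 49
  E = 160
  S = 52 + 160 = 212
  Y = 156 + 2·49 − 160 + 6·212 = 1366
  L = 27 − 2·49 + 160 + 3·1366 = 4187
  C = 235 − 6·212 + 3·1366 − 6·4187 = -22061
Option 1 (Y := 109):
  J = 49
  E = 160
  S = 52 + 160 = 212
  Y = 109
  L = 27 − 2·49 + 160 + 3·109 = 416
  C = 235 − 6·212 + 3·109 − 6·416 = -3206
ΔC = -3206 − (-22061) = 18855; ΔL = 416 − 4187 = -3771
Score = 3·18855 + (-1)·(-3771) = 60336

60336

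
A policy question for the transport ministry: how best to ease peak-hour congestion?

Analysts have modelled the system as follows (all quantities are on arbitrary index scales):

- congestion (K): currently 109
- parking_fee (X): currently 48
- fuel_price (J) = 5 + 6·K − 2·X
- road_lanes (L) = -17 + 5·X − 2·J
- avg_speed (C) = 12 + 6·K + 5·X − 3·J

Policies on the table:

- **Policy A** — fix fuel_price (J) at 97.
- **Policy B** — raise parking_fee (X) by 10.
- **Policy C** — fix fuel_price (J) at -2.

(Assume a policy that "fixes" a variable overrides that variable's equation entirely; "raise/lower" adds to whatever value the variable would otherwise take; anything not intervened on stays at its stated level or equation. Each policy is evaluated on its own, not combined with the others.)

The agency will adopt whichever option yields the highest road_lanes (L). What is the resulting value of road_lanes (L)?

Policy A (J := 97):
  K = 109
  X = 48
  J = 97
  L = -17 + 5·48 − 2·97 = 29
Policy B (X + 10):
  K = 109
  X = 48 + 10 = 58
  J = 5 + 6·109 − 2·58 = 543
  L = -17 + 5·58 − 2·543 = -813
Policy C (J := -2):
  K = 109
  X = 48
  J = -2
  L = -17 + 5·48 − 2·(-2) = 227
Comparing — Policy A: L=29, Policy B: L=-813, Policy C: L=227. Highest is 227 (Policy C).

227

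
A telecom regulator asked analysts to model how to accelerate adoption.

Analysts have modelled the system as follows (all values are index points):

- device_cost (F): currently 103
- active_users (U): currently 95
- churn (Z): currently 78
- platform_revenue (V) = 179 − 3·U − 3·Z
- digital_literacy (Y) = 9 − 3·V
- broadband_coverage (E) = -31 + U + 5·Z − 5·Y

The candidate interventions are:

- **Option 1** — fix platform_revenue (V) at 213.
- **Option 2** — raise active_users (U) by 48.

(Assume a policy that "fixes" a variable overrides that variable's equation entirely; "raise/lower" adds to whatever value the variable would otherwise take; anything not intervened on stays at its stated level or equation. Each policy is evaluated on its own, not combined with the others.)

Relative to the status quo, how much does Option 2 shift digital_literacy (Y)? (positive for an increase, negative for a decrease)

Baseline:
  U = 95
  Z = 78
  V = 179 − 3·95 − 3·78 = -340
  Y = 9 − 3·(-340) = 1029
Option 2 (U + 48):
  U = 95 + 48 = 143
  Z = 78
  V = 179 − 3·143 − 3·78 = -484
  Y = 9 − 3·(-484) = 1461
Change in Y: 1461 − 1029 = 432

432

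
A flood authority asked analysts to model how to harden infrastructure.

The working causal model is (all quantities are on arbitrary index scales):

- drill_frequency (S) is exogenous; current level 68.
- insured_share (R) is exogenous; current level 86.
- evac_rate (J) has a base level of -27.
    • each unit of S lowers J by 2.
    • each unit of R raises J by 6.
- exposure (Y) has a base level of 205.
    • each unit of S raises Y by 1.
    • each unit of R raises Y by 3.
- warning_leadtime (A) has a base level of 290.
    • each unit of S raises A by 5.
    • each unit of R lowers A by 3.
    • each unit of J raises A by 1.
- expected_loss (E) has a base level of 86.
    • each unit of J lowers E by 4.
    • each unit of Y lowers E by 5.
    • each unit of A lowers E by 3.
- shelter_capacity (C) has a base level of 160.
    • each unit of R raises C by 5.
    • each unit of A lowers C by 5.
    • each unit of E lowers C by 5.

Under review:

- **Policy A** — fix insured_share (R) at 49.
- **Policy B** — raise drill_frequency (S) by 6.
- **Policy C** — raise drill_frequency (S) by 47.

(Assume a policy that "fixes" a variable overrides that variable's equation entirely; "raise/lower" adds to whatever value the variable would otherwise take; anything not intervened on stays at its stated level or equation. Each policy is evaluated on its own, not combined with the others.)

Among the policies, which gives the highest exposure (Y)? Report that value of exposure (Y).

578

Policy A (R := 49):
  S = 68
  R = 49
  Y = 205 + 68 + 3·49 = 420
Policy B (S + 6):
  S = 68 + 6 = 74
  R = 86
  Y = 205 + 74 + 3·86 = 537
Policy C (S + 47):
  S = 68 + 47 = 115
  R = 86
  Y = 205 + 115 + 3·86 = 578
Comparing — Policy A: Y=420, Policy B: Y=537, Policy C: Y=578. Highest is 578 (Policy C).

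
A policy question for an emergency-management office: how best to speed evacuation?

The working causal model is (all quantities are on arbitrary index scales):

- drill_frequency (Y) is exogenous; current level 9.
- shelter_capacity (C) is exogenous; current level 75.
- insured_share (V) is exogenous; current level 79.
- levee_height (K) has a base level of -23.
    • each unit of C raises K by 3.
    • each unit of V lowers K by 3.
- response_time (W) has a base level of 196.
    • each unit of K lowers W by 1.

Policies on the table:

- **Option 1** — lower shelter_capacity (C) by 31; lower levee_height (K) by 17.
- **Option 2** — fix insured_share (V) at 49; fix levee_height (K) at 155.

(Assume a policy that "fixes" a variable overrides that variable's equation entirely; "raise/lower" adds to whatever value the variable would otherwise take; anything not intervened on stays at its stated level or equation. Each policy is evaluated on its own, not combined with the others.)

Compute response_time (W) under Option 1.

Option 1 (C − 31, K − 17):
  C = 75 − 31 = 44
  V = 79
  K = -23 + 3·44 − 3·79 (−17 from intervention) = -145
  W = 196 − (-145) = 341

341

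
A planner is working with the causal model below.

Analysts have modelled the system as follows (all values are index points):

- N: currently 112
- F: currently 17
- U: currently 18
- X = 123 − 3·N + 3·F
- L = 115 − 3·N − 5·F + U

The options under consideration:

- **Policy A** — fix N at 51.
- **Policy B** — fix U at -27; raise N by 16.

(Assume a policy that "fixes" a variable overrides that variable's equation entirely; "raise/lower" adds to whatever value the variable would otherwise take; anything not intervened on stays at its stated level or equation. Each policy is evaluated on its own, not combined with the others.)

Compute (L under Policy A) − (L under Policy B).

Policy A (N := 51):
  N = 51
  F = 17
  U = 18
  L = 115 − 3·51 − 5·17 + 18 = -105
Policy B (U := -27, N + 16):
  N = 112 + 16 = 128
  F = 17
  U = -27
  L = 115 − 3·128 − 5·17 + (-27) = -381
L: -105 − (-381) = 276

276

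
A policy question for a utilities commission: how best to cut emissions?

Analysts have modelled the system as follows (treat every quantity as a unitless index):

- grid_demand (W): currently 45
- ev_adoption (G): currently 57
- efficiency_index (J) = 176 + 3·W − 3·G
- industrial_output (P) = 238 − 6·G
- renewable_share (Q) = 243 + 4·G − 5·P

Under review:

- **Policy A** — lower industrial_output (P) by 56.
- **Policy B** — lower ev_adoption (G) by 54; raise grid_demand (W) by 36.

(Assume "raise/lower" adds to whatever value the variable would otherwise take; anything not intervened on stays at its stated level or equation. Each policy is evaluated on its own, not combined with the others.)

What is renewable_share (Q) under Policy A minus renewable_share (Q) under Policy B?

2116

Policy A (P − 56):
  G = 57
  P = 238 − 6·57 (−56 from intervention) = -160
  Q = 243 + 4·57 − 5·(-160) = 1271
Policy B (G − 54, W + 36):
  G = 57 − 54 = 3
  P = 238 − 6·3 = 220
  Q = 243 + 4·3 − 5·220 = -845
Q: 1271 − (-845) = 2116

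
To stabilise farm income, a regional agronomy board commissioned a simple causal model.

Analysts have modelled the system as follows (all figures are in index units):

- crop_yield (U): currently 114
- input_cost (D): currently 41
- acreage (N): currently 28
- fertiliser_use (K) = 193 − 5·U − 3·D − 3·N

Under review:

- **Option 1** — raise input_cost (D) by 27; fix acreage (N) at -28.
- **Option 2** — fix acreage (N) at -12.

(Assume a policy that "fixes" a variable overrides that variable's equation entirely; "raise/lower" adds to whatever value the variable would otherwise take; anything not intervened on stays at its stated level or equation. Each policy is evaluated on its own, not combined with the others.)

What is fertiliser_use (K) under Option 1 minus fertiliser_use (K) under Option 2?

Option 1 (D + 27, N := -28):
  U = 114
  D = 41 + 27 = 68
  N = -28
  K = 193 − 5·114 − 3·68 − 3·(-28) = -497
Option 2 (N := -12):
  U = 114
  D = 41
  N = -12
  K = 193 − 5·114 − 3·41 − 3·(-12) = -464
K: -497 − (-464) = -33

-33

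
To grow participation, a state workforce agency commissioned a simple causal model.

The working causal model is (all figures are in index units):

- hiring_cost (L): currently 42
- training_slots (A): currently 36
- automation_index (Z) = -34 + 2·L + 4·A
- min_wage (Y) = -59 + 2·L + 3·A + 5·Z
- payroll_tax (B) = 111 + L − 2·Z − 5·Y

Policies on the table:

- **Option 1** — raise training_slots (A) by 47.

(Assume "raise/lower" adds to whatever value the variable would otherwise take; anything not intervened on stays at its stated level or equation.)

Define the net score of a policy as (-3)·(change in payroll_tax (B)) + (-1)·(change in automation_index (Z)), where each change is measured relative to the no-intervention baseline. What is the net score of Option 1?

Baseline:
  L = 42
  A = 36
  Z = -34 + 2·42 + 4·36 = 194
  Y = -59 + 2·42 + 3·36 + 5·194 = 1103
  B = 111 + 42 − 2·194 − 5·1103 = -5750
Option 1 (A + 47):
  L = 42
  A = 36 + 47 = 83
  Z = -34 + 2·42 + 4·83 = 382
  Y = -59 + 2·42 + 3·83 + 5·382 = 2184
  B = 111 + 42 − 2·382 − 5·2184 = -11531
ΔB = -11531 − (-5750) = -5781; ΔZ = 382 − 194 = 188
Score = (-3)·(-5781) + (-1)·188 = 17155

17155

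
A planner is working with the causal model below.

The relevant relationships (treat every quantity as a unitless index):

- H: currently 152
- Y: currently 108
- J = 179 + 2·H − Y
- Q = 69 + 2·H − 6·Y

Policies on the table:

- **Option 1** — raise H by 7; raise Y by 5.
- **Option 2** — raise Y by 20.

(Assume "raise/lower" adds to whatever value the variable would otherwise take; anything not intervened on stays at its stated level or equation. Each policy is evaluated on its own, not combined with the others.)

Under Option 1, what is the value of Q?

-291

Option 1 (H + 7, Y + 5):
  H = 152 + 7 = 159
  Y = 108 + 5 = 113
  Q = 69 + 2·159 − 6·113 = -291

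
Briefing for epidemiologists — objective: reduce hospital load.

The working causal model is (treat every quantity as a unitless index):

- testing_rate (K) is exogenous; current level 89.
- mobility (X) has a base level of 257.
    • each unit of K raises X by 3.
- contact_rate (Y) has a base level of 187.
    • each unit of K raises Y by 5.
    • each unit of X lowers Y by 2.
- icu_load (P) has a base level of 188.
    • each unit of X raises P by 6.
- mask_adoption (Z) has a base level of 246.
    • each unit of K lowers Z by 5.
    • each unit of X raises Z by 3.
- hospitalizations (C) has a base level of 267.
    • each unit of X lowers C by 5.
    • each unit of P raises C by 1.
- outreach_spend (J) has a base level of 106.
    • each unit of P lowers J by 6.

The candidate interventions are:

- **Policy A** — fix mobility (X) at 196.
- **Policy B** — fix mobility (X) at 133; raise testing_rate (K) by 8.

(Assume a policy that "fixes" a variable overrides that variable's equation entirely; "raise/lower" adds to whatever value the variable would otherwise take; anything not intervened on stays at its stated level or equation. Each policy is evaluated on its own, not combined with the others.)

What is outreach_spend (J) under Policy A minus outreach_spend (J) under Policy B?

-2268

Policy A (X := 196):
  K = 89
  X = 196
  P = 188 + 6·196 = 1364
  J = 106 − 6·1364 = -8078
Policy B (X := 133, K + 8):
  K = 89 + 8 = 97
  X = 133
  P = 188 + 6·133 = 986
  J = 106 − 6·986 = -5810
J: -8078 − (-5810) = -2268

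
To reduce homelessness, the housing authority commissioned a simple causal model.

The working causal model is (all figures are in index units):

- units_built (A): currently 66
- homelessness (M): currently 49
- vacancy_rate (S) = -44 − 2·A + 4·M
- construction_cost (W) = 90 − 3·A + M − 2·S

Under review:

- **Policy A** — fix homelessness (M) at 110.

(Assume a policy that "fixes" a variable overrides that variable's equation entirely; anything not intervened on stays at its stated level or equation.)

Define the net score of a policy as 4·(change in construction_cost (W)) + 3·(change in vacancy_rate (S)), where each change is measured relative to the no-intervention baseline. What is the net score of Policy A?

Baseline:
  A = 66
  M = 49
  S = -44 − 2·66 + 4·49 = 20
  W = 90 − 3·66 + 49 − 2·20 = -99
Policy A (M := 110):
  A = 66
  M = 110
  S = -44 − 2·66 + 4·110 = 264
  W = 90 − 3·66 + 110 − 2·264 = -526
ΔW = -526 − (-99) = -427; ΔS = 264 − 20 = 244
Score = 4·(-427) + 3·244 = -976

-976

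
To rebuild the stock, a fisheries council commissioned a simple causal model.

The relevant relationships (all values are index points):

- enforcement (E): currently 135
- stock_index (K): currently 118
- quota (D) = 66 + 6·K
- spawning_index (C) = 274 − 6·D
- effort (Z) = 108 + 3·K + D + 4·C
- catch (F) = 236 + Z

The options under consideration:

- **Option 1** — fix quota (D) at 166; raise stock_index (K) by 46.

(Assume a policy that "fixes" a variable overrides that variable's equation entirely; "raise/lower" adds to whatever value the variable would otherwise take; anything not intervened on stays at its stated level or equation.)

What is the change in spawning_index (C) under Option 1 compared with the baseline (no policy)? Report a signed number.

3648

Baseline:
  K = 118
  D = 66 + 6·118 = 774
  C = 274 − 6·774 = -4370
Option 1 (D := 166, K + 46):
  K = 118 + 46 = 164
  D = 166
  C = 274 − 6·166 = -722
Change in C: -722 − (-4370) = 3648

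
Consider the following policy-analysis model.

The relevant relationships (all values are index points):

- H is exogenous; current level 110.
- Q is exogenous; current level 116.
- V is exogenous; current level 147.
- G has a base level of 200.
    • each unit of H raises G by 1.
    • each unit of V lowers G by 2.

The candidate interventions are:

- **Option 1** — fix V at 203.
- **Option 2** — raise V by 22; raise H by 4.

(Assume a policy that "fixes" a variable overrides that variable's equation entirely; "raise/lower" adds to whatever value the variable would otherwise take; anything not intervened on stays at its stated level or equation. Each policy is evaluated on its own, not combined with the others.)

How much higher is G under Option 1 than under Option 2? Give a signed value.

-72

Option 1 (V := 203):
  H = 110
  V = 203
  G = 200 + 110 − 2·203 = -96
Option 2 (V + 22, H + 4):
  H = 110 + 4 = 114
  V = 147 + 22 = 169
  G = 200 + 114 − 2·169 = -24
G: -96 − (-24) = -72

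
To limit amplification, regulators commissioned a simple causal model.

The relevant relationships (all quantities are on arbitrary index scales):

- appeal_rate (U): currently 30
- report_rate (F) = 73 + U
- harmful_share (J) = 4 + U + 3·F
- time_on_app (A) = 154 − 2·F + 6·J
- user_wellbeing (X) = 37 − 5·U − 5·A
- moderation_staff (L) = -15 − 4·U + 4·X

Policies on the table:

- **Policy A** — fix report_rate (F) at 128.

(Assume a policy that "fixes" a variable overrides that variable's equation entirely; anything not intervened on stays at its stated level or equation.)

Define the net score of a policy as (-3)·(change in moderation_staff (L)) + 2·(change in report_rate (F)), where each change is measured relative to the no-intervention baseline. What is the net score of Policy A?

Baseline:
  U = 30
  F = 73 + 30 = 103
  J = 4 + 30 + 3·103 = 343
  A = 154 − 2·103 + 6·343 = 2006
  X = 37 − 5·30 − 5·2006 = -10143
  L = -15 − 4·30 + 4·(-10143) = -40707
Policy A (F := 128):
  U = 30
  F = 128
  J = 4 + 30 + 3·128 = 418
  A = 154 − 2·128 + 6·418 = 2406
  X = 37 − 5·30 − 5·2406 = -12143
  L = -15 − 4·30 + 4·(-12143) = -48707
ΔL = -48707 − (-40707) = -8000; ΔF = 128 − 103 = 25
Score = (-3)·(-8000) + 2·25 = 24050

24050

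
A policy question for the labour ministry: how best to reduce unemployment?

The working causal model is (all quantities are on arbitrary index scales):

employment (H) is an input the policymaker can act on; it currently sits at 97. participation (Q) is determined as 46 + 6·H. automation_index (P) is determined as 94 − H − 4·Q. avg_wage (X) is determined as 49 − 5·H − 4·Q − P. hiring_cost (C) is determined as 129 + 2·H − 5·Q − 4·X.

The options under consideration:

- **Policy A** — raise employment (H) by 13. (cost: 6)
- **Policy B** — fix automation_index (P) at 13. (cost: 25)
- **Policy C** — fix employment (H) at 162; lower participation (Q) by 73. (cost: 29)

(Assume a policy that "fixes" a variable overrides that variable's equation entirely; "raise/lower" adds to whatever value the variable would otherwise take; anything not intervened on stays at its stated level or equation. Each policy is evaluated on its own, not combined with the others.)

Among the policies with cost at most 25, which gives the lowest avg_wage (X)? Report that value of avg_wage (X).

Policy A (H + 13):
  H = 97 + 13 = 110
  Q = 46 + 6·110 = 706
  P = 94 − 110 − 4·706 = -2840
  X = 49 − 5·110 − 4·706 − (-2840) = -485
Policy B (P := 13):
  H = 97
  Q = 46 + 6·97 = 628
  P = 13
  X = 49 − 5·97 − 4·628 − 13 = -2961
Comparing — Policy A: X=-485, Policy B: X=-2961. Lowest is -2961 (Policy B).

-2961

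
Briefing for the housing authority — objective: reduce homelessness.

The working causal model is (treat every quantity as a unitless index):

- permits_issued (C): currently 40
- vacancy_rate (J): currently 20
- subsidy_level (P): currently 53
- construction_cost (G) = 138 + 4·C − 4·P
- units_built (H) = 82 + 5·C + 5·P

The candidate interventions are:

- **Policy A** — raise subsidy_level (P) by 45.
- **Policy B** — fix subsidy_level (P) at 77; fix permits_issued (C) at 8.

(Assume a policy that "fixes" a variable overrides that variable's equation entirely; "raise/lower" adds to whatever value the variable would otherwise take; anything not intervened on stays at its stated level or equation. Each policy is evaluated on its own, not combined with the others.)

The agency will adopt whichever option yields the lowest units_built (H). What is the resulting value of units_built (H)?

507

Policy A (P + 45):
  C = 40
  P = 53 + 45 = 98
  H = 82 + 5·40 + 5·98 = 772
Policy B (P := 77, C := 8):
  C = 8
  P = 77
  H = 82 + 5·8 + 5·77 = 507
Comparing — Policy A: H=772, Policy B: H=507. Lowest is 507 (Policy B).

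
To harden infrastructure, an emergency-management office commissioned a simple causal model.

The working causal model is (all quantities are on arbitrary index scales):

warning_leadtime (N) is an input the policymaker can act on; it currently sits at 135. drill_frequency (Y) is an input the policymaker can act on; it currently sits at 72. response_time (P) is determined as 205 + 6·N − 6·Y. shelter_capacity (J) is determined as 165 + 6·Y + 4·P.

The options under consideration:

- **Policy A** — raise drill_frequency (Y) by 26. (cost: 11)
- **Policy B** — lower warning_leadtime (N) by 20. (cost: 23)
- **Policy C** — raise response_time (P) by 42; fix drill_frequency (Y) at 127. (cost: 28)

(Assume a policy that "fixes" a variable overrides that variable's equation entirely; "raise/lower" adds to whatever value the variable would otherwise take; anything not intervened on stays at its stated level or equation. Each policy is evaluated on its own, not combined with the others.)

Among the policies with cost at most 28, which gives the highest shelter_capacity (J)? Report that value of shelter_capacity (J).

Policy A (Y + 26):
  N = 135
  Y = 72 + 26 = 98
  P = 205 + 6·135 − 6·98 = 427
  J = 165 + 6·98 + 4·427 = 2461
Policy B (N − 20):
  N = 135 − 20 = 115
  Y = 72
  P = 205 + 6·115 − 6·72 = 463
  J = 165 + 6·72 + 4·463 = 2449
Policy C (P + 42, Y := 127):
  N = 135
  Y = 127
  P = 205 + 6·135 − 6·127 (+42 from intervention) = 295
  J = 165 + 6·127 + 4·295 = 2107
Comparing — Policy A: J=2461, Policy B: J=2449, Policy C: J=2107. Highest is 2461 (Policy A).

2461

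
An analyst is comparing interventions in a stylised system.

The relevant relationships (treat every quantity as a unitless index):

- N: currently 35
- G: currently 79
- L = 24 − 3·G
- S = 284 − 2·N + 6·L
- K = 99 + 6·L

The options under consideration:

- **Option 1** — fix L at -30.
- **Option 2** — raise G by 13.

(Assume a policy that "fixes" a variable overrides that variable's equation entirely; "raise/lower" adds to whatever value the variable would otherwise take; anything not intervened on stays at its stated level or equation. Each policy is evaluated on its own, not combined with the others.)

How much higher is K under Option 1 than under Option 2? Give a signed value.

1332

Option 1 (L := -30):
  G = 79
  L = -30
  K = 99 + 6·(-30) = -81
Option 2 (G + 13):
  G = 79 + 13 = 92
  L = 24 − 3·92 = -252
  K = 99 + 6·(-252) = -1413
K: -81 − (-1413) = 1332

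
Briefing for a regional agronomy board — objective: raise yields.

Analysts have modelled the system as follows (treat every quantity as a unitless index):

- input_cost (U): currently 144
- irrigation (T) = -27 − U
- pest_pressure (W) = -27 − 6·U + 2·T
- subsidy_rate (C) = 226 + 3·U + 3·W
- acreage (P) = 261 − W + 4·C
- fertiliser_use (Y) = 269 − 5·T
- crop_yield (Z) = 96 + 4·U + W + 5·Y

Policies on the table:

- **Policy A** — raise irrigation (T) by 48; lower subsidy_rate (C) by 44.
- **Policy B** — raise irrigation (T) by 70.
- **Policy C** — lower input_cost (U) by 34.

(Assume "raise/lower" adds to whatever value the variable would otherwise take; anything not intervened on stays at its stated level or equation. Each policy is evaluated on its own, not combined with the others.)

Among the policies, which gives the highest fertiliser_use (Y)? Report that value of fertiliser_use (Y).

Policy A (T + 48, C − 44):
  U = 144
  T = -27 − 144 (+48 from intervention) = -123
  Y = 269 − 5·(-123) = 884
Policy B (T + 70):
  U = 144
  T = -27 − 144 (+70 from intervention) = -101
  Y = 269 − 5·(-101) = 774
Policy C (U − 34):
  U = 144 − 34 = 110
  T = -27 − 110 = -137
  Y = 269 − 5·(-137) = 954
Comparing — Policy A: Y=884, Policy B: Y=774, Policy C: Y=954. Highest is 954 (Policy C).

954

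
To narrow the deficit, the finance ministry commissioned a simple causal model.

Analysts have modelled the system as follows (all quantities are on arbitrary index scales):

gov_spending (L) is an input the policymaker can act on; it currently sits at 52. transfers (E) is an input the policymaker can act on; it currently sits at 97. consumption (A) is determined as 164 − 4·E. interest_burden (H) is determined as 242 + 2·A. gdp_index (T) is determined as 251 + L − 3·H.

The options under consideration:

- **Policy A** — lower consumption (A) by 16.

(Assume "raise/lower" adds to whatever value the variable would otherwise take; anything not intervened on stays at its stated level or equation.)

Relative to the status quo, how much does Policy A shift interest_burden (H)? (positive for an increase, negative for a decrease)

Baseline:
  E = 97
  A = 164 − 4·97 = -224
  H = 242 + 2·(-224) = -206
Policy A (A − 16):
  E = 97
  A = 164 − 4·97 (−16 from intervention) = -240
  H = 242 + 2·(-240) = -238
Change in H: -238 − (-206) = -32

-32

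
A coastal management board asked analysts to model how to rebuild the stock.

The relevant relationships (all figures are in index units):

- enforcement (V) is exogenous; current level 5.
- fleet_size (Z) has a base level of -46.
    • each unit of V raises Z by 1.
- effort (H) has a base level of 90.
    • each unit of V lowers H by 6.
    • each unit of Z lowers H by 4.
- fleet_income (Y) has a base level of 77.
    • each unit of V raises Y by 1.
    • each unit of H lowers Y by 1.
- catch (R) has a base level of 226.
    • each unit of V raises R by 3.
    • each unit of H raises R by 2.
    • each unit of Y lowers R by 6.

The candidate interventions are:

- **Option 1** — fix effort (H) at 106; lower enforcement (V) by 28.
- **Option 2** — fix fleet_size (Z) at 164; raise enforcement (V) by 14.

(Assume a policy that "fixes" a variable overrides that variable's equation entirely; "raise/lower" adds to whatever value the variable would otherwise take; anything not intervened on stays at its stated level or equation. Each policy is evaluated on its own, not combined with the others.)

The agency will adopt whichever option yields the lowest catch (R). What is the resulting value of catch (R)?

-5733

Option 1 (H := 106, V − 28):
  V = 5 − 28 = -23
  Z = -46 + (-23) = -69
  H = 106
  Y = 77 + (-23) − 106 = -52
  R = 226 + 3·(-23) + 2·106 − 6·(-52) = 681
Option 2 (Z := 164, V + 14):
  V = 5 + 14 = 19
  Z = 164
  H = 90 − 6·19 − 4·164 = -680
  Y = 77 + 19 − (-680) = 776
  R = 226 + 3·19 + 2·(-680) − 6·776 = -5733
Comparing — Option 1: R=681, Option 2: R=-5733. Lowest is -5733 (Option 2).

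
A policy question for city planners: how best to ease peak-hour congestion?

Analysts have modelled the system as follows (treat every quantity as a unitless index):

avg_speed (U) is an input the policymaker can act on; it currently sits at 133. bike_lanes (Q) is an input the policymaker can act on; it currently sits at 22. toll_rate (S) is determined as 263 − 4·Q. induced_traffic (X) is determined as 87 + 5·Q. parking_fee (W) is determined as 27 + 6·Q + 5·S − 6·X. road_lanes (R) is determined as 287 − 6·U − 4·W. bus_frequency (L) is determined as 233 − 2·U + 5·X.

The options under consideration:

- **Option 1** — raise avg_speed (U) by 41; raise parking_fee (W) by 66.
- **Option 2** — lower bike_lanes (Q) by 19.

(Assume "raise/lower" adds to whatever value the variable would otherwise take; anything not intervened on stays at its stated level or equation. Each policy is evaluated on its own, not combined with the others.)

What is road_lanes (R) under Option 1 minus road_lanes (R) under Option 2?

2834

Option 1 (U + 41, W + 66):
  U = 133 + 41 = 174
  Q = 22
  S = 263 − 4·22 = 175
  X = 87 + 5·22 = 197
  W = 27 + 6·22 + 5·175 − 6·197 (+66 from intervention) = -82
  R = 287 − 6·174 − 4·(-82) = -429
Option 2 (Q − 19):
  U = 133
  Q = 22 − 19 = 3
  S = 263 − 4·3 = 251
  X = 87 + 5·3 = 102
  W = 27 + 6·3 + 5·251 − 6·102 = 688
  R = 287 − 6·133 − 4·688 = -3263
R: -429 − (-3263) = 2834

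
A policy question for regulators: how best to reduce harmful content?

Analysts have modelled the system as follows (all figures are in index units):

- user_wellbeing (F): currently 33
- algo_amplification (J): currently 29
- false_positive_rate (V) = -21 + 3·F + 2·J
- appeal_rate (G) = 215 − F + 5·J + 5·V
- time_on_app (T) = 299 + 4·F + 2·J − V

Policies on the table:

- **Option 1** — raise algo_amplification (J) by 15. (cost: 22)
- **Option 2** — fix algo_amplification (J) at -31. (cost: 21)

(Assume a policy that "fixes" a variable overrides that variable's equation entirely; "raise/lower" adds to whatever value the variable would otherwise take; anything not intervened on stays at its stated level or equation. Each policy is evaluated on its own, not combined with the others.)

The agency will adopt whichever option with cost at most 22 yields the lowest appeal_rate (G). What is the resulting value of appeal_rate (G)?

107

Option 1 (J + 15):
  F = 33
  J = 29 + 15 = 44
  V = -21 + 3·33 + 2·44 = 166
  G = 215 − 33 + 5·44 + 5·166 = 1232
Option 2 (J := -31):
  F = 33
  J = -31
  V = -21 + 3·33 + 2·(-31) = 16
  G = 215 − 33 + 5·(-31) + 5·16 = 107
Comparing — Option 1: G=1232, Option 2: G=107. Lowest is 107 (Option 2).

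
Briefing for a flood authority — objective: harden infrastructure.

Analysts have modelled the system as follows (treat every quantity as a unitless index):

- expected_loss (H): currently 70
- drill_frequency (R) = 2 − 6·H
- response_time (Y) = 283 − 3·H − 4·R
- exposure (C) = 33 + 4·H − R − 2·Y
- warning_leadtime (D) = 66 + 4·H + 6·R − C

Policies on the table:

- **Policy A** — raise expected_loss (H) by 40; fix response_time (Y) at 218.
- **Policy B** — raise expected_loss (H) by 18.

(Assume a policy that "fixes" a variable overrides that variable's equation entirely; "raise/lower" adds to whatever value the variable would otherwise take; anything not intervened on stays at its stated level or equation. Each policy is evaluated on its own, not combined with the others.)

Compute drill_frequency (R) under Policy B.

-526

Policy B (H + 18):
  H = 70 + 18 = 88
  R = 2 − 6·88 = -526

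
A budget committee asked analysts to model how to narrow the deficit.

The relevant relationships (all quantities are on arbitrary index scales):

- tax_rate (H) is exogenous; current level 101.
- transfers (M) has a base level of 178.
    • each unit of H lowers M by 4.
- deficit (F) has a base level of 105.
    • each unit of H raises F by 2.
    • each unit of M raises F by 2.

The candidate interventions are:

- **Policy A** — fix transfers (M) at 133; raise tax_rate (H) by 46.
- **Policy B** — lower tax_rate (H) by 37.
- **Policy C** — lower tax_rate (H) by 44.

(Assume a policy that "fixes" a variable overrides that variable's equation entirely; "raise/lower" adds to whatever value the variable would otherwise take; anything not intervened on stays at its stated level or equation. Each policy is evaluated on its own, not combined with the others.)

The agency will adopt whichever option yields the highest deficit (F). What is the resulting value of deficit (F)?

Policy A (M := 133, H + 46):
  H = 101 + 46 = 147
  M = 133
  F = 105 + 2·147 + 2·133 = 665
Policy B (H − 37):
  H = 101 − 37 = 64
  M = 178 − 4·64 = -78
  F = 105 + 2·64 + 2·(-78) = 77
Policy C (H − 44):
  H = 101 − 44 = 57
  M = 178 − 4·57 = -50
  F = 105 + 2·57 + 2·(-50) = 119
Comparing — Policy A: F=665, Policy B: F=77, Policy C: F=119. Highest is 665 (Policy A).

665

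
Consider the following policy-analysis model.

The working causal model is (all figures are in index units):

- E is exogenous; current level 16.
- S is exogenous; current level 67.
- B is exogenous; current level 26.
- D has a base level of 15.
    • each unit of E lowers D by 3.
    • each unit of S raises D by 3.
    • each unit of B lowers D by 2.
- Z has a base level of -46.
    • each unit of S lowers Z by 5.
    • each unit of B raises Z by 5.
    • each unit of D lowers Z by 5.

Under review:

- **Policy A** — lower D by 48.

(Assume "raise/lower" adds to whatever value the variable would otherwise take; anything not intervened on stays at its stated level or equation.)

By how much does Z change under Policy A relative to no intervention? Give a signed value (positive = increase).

Baseline:
  E = 16
  S = 67
  B = 26
  D = 15 − 3·16 + 3·67 − 2·26 = 116
  Z = -46 − 5·67 + 5·26 − 5·116 = -831
Policy A (D − 48):
  E = 16
  S = 67
  B = 26
  D = 15 − 3·16 + 3·67 − 2·26 (−48 from intervention) = 68
  Z = -46 − 5·67 + 5·26 − 5·68 = -591
Change in Z: -591 − (-831) = 240

240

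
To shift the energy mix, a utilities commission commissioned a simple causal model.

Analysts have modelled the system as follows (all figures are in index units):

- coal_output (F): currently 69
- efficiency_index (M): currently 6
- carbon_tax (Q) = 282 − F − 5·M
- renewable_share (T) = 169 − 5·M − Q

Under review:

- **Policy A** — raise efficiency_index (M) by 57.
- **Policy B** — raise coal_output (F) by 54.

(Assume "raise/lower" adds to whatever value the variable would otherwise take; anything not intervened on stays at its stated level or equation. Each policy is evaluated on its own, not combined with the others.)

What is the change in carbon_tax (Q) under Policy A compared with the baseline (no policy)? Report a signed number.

-285

Baseline:
  F = 69
  M = 6
  Q = 282 − 69 − 5·6 = 183
Policy A (M + 57):
  F = 69
  M = 6 + 57 = 63
  Q = 282 − 69 − 5·63 = -102
Change in Q: -102 − 183 = -285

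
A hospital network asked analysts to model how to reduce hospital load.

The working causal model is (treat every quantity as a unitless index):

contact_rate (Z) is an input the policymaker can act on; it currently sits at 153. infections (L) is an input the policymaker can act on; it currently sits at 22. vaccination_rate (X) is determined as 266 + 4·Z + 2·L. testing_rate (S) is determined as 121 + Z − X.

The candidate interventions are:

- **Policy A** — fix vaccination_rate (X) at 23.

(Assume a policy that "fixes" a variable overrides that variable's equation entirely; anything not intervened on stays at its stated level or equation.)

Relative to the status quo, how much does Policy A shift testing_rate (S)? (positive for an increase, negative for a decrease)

Baseline:
  Z = 153
  L = 22
  X = 266 + 4·153 + 2·22 = 922
  S = 121 + 153 − 922 = -648
Policy A (X := 23):
  Z = 153
  L = 22
  X = 23
  S = 121 + 153 − 23 = 251
Change in S: 251 − (-648) = 899

899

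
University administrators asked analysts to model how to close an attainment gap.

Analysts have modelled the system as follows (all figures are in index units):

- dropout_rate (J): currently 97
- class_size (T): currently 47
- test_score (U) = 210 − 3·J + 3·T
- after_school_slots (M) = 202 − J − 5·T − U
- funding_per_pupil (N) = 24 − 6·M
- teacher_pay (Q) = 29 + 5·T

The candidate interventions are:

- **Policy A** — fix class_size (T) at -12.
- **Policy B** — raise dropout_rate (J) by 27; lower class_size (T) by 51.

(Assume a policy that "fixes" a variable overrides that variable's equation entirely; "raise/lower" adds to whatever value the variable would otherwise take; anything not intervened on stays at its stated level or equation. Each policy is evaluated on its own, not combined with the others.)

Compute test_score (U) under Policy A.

-117

Policy A (T := -12):
  J = 97
  T = -12
  U = 210 − 3·97 + 3·(-12) = -117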